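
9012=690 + 8322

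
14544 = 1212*12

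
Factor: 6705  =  3^2*5^1*149^1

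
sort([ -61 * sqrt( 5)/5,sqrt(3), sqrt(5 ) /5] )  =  [- 61*sqrt( 5)/5, sqrt(5)/5,sqrt(3)]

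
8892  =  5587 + 3305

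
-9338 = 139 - 9477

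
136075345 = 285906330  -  149830985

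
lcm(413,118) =826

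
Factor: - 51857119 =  - 51857119^1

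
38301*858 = 32862258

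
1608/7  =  229 + 5/7 = 229.71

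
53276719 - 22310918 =30965801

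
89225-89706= - 481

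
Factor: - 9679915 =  - 5^1*7^1*193^1*1433^1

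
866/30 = 28 + 13/15  =  28.87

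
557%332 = 225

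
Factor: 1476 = 2^2*3^2*41^1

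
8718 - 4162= 4556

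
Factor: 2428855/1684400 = 2^( - 4 )*5^( - 1)*11^1* 13^1*  43^1*79^1*4211^( - 1) = 485771/336880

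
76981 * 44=3387164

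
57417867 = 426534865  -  369116998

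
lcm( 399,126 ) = 2394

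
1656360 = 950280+706080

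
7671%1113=993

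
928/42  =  464/21 = 22.10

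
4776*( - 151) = -721176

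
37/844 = 37/844 = 0.04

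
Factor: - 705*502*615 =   -  217654650 = - 2^1*3^2*5^2*41^1*47^1*251^1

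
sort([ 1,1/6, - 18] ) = [ - 18,1/6 , 1] 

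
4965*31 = 153915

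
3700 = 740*5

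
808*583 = 471064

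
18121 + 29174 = 47295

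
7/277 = 7/277 = 0.03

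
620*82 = 50840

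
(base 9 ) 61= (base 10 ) 55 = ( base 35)1K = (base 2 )110111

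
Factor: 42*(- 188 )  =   - 2^3 * 3^1*7^1*47^1 = - 7896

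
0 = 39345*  0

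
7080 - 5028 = 2052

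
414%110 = 84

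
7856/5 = 7856/5 = 1571.20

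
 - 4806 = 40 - 4846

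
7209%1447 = 1421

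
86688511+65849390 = 152537901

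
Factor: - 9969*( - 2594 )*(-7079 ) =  - 183060009294 =- 2^1*3^1* 1297^1 * 3323^1*7079^1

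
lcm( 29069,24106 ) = 988346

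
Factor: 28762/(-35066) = -73/89 = - 73^1*89^( - 1) 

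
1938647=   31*62537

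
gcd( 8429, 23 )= 1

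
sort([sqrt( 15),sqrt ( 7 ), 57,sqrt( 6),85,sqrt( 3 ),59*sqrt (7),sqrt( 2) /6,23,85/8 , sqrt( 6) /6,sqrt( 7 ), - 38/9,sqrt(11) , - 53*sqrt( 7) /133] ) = [-38/9, - 53*sqrt( 7 )/133,sqrt( 2)/6, sqrt (6) /6,sqrt ( 3),sqrt(6),sqrt( 7),sqrt( 7), sqrt(11 ),sqrt( 15), 85/8, 23,  57, 85,59*sqrt( 7 )] 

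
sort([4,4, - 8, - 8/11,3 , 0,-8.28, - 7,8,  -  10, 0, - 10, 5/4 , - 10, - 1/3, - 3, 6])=[  -  10,-10, - 10, - 8.28, - 8,-7,-3, - 8/11, - 1/3,  0,0,5/4, 3, 4,4,6 , 8]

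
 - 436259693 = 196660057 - 632919750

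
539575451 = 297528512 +242046939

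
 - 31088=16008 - 47096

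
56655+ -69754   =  -13099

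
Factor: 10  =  2^1*5^1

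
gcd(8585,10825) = 5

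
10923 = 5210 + 5713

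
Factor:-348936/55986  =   - 268/43 = - 2^2*43^(-1)*67^1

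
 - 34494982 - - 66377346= 31882364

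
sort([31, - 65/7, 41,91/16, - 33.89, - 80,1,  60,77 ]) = [ - 80, - 33.89,  -  65/7,1 , 91/16,31,41 , 60, 77] 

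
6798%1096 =222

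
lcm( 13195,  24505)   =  171535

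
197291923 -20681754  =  176610169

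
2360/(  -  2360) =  - 1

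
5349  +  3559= 8908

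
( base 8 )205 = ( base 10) 133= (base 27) 4p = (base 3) 11221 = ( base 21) 67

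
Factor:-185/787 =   -  5^1*37^1*787^( - 1) 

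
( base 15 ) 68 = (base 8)142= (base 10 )98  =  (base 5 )343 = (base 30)38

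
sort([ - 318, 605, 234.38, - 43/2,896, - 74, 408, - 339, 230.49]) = [ - 339, - 318,-74, - 43/2, 230.49, 234.38,408, 605,896 ] 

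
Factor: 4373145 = 3^2*5^1 * 7^1 * 13883^1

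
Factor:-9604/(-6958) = 2^1*7^2*71^(-1) = 98/71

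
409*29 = 11861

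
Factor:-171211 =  - 313^1*547^1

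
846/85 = 9 + 81/85= 9.95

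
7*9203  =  64421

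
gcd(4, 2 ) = 2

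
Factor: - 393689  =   - 73^1*  5393^1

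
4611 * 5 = 23055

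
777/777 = 1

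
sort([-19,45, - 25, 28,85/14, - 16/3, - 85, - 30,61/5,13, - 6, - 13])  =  [ - 85  ,  -  30, - 25, - 19, - 13, - 6, - 16/3,85/14,61/5,13,28,45]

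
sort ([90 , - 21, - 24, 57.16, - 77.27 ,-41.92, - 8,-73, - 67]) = [ - 77.27 , - 73, - 67, -41.92,-24, - 21, - 8,  57.16,90] 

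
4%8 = 4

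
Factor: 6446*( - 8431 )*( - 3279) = 178201275054 = 2^1*3^1 *11^1*293^1*1093^1*8431^1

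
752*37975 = 28557200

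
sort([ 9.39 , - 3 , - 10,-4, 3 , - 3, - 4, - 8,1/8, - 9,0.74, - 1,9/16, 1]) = [-10, - 9, - 8, - 4 ,- 4, - 3, - 3, - 1,1/8, 9/16,0.74,1,3,  9.39]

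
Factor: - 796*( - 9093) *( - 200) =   -  1447605600 =- 2^5*3^1 *5^2*7^1 * 199^1 * 433^1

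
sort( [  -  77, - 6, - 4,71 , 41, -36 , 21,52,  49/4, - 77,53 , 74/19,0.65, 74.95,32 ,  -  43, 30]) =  [ -77, - 77,- 43,-36,  -  6,- 4,0.65,74/19,49/4, 21,  30,32,  41 , 52, 53 , 71,74.95]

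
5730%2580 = 570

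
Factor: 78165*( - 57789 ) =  - 3^6*5^1  *  193^1*6421^1 = - 4517077185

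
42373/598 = 70 +513/598 = 70.86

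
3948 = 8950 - 5002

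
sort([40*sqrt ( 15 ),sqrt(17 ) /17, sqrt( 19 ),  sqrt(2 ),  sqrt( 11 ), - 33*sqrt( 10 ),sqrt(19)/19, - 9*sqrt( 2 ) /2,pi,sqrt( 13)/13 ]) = [-33*sqrt(10 ), - 9*sqrt( 2 )/2, sqrt(19 ) /19,sqrt( 17) /17,sqrt( 13) /13,sqrt( 2),pi,sqrt( 11),sqrt ( 19), 40*sqrt( 15 ) ]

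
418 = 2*209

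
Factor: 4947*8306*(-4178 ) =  - 171673109196 = - 2^2*3^1*17^1 * 97^1*2089^1* 4153^1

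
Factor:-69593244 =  - 2^2*3^1 * 7^1 *353^1*2347^1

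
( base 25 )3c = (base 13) 69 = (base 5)322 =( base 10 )87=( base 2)1010111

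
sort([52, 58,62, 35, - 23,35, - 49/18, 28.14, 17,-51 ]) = [ - 51,-23, - 49/18,  17, 28.14, 35, 35,52, 58,62]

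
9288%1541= 42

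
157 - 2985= - 2828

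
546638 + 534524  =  1081162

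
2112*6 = 12672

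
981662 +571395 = 1553057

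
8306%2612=470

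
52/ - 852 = -13/213 = -  0.06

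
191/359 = 191/359 = 0.53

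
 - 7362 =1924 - 9286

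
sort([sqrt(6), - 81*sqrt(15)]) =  [-81*sqrt( 15 ), sqrt( 6 )]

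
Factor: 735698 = 2^1*367849^1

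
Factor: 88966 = 2^1*44483^1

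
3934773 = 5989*657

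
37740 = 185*204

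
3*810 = 2430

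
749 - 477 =272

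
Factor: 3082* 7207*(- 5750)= - 2^2*5^3*23^2*67^1*7207^1= - 127718850500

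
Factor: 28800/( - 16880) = - 360/211 =-2^3*3^2*5^1 *211^( - 1)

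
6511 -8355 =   -  1844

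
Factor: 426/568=2^ ( - 2 )*3^1=3/4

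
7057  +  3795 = 10852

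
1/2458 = 1/2458=0.00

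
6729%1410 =1089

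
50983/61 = 835+48/61 = 835.79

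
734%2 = 0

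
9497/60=9497/60 = 158.28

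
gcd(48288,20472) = 24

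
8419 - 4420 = 3999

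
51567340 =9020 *5717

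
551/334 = 1+217/334 = 1.65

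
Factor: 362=2^1*181^1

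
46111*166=7654426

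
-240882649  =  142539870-383422519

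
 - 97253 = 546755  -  644008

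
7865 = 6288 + 1577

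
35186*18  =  633348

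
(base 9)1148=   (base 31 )RH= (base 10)854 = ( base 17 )2g4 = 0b1101010110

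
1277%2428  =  1277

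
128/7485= 128/7485 = 0.02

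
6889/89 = 77 + 36/89 = 77.40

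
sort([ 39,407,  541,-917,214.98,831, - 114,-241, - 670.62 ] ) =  [- 917, - 670.62, - 241, - 114,39, 214.98, 407,541, 831 ]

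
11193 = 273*41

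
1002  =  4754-3752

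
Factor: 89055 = 3^2*5^1*1979^1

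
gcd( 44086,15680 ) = 14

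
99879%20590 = 17519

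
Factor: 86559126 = 2^1  *3^1* 373^1*38677^1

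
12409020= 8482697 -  - 3926323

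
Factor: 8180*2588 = 21169840 = 2^4 * 5^1 * 409^1* 647^1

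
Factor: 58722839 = 7^1*557^1 * 15061^1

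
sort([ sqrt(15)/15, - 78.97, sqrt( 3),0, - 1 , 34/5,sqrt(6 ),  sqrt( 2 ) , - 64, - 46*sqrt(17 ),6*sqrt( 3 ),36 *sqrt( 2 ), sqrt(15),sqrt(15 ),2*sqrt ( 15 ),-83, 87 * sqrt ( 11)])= [ - 46 * sqrt(17 ), -83,-78.97, - 64 ,  -  1,0,sqrt(15 )/15,sqrt(2),sqrt ( 3 ),sqrt(6), sqrt(15),  sqrt(15 ) , 34/5, 2* sqrt(15 ), 6*sqrt(3) , 36*sqrt( 2) , 87 * sqrt(11 ) ] 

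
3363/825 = 4 + 21/275 = 4.08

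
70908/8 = 8863 + 1/2 = 8863.50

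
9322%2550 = 1672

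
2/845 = 2/845 = 0.00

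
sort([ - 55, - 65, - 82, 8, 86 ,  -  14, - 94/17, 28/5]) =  [ - 82, - 65, - 55, - 14 , - 94/17  ,  28/5, 8, 86]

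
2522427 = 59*42753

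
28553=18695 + 9858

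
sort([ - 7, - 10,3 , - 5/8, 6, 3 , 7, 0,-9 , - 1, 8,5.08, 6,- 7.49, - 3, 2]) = [ - 10, - 9,  -  7.49, - 7, - 3, - 1, - 5/8, 0 , 2, 3, 3,  5.08,6,6, 7, 8] 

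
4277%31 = 30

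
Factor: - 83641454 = - 2^1 *13^1 * 3216979^1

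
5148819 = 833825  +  4314994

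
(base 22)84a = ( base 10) 3970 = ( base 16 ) F82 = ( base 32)3s2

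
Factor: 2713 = 2713^1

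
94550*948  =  89633400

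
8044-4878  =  3166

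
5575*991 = 5524825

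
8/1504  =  1/188  =  0.01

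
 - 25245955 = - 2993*8435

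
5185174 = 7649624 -2464450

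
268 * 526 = 140968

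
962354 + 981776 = 1944130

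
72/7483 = 72/7483 = 0.01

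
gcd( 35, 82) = 1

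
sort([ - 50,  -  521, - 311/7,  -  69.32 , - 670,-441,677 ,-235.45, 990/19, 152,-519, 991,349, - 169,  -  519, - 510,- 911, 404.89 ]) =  [ - 911, - 670, - 521, - 519, - 519,  -  510,-441,- 235.45,  -  169, - 69.32, - 50, - 311/7, 990/19,152,349,  404.89, 677,991]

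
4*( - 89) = - 356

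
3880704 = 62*62592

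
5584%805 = 754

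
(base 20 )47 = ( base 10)87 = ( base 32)2n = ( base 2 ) 1010111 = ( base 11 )7a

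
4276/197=4276/197 = 21.71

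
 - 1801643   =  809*( - 2227 )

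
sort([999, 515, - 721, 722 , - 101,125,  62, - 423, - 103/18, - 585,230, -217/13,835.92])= [ - 721,  -  585,- 423, - 101, - 217/13,-103/18, 62,125,230, 515,722,835.92,999]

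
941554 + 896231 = 1837785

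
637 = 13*49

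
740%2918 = 740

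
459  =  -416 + 875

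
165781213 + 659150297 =824931510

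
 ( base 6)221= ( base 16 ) 55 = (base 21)41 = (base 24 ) 3D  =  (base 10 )85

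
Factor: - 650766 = -2^1*3^1*108461^1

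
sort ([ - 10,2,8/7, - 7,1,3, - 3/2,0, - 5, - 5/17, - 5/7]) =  [ - 10, - 7, - 5, - 3/2, - 5/7 , - 5/17, 0,  1, 8/7 , 2, 3]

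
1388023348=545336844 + 842686504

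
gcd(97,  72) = 1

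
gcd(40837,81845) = 1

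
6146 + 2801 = 8947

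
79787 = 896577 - 816790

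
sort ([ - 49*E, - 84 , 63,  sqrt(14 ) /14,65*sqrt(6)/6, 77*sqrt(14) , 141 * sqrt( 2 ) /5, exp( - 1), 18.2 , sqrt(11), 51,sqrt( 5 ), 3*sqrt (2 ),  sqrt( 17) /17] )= [-49*E,- 84,sqrt (17) /17, sqrt( 14 )/14, exp( - 1 ),sqrt( 5 ), sqrt( 11 ), 3*sqrt( 2), 18.2 , 65*sqrt (6 ) /6 , 141  *  sqrt (2 ) /5,  51 , 63,77*sqrt(14)]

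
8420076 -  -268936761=277356837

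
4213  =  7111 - 2898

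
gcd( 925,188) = 1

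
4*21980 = 87920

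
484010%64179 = 34757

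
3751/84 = 44 + 55/84 =44.65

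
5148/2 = 2574 =2574.00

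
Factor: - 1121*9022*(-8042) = 81334069804=2^2*13^1*19^1*59^1 *347^1*4021^1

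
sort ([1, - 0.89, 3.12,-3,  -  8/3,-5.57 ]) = [ - 5.57, - 3,- 8/3, - 0.89, 1, 3.12 ]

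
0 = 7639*0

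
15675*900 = 14107500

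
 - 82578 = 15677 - 98255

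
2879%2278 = 601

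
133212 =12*11101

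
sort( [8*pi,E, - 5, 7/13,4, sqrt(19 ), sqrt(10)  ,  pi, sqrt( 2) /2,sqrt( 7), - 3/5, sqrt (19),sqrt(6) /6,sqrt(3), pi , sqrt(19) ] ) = [  -  5,  -  3/5, sqrt( 6 ) /6, 7/13, sqrt(2) /2,sqrt(3),  sqrt ( 7),E,pi, pi , sqrt ( 10), 4, sqrt( 19 ),  sqrt(19),sqrt(19 ), 8*pi ]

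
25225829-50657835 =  - 25432006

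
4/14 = 2/7 = 0.29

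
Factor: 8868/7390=6/5 = 2^1*3^1*5^(  -  1)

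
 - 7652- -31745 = 24093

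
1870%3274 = 1870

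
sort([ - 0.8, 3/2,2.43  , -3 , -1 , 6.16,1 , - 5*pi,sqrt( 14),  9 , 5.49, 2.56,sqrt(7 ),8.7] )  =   [ -5* pi,-3, - 1,-0.8, 1,  3/2, 2.43, 2.56, sqrt(7), sqrt(14 ),5.49,6.16, 8.7,9]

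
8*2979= 23832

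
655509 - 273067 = 382442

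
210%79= 52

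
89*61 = 5429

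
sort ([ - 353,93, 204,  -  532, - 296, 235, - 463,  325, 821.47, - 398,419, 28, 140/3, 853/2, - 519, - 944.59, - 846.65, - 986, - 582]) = [ - 986, - 944.59, - 846.65, - 582,- 532,-519, - 463, - 398, - 353, - 296,28, 140/3, 93,204,235,325 , 419, 853/2, 821.47 ]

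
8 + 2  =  10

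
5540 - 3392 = 2148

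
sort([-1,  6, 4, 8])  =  [ - 1, 4, 6,8]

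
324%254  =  70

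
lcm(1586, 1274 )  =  77714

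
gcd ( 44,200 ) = 4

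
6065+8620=14685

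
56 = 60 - 4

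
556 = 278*2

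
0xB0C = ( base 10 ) 2828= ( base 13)1397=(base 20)718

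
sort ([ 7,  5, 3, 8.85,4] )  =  [ 3,4, 5,7,8.85 ]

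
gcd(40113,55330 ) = 1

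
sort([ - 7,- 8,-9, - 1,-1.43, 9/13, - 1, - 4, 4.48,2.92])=[ - 9, - 8, - 7, - 4, - 1.43,-1, - 1,  9/13, 2.92, 4.48] 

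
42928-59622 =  - 16694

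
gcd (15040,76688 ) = 16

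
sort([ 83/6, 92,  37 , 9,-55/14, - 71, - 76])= [ - 76,-71, -55/14,9, 83/6, 37,92]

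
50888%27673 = 23215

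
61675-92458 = -30783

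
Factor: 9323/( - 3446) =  - 2^ (-1)  *1723^(  -  1)*9323^1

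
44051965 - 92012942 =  - 47960977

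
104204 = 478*218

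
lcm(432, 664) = 35856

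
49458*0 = 0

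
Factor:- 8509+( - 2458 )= - 10967= - 11^1*997^1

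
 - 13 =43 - 56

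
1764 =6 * 294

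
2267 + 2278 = 4545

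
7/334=7/334= 0.02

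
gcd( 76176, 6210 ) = 414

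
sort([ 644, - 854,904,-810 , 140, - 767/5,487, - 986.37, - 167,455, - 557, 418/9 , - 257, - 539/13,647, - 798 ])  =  [ - 986.37,-854,  -  810, - 798,-557, - 257, - 167, -767/5, - 539/13, 418/9,140, 455,487, 644, 647,904 ]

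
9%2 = 1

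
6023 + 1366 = 7389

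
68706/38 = 34353/19 = 1808.05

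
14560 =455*32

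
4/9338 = 2/4669 = 0.00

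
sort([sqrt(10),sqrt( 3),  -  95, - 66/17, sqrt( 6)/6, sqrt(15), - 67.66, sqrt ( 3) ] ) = [-95, - 67.66,-66/17, sqrt(6)/6,sqrt( 3),sqrt( 3), sqrt ( 10),sqrt(15)]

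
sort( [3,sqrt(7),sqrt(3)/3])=[ sqrt(3)/3 , sqrt(  7 ),3]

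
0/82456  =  0 = 0.00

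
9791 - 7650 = 2141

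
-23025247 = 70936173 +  - 93961420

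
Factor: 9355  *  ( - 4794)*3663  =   - 164277747810 = - 2^1*3^3*5^1*11^1*17^1*37^1*47^1*1871^1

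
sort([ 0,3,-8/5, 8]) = [ - 8/5, 0, 3,8]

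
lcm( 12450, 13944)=348600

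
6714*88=590832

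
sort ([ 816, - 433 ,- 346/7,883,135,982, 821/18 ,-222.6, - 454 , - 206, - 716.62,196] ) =[ - 716.62, -454 , - 433,-222.6, - 206, - 346/7,821/18, 135,196,  816,  883 , 982]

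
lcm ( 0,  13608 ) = 0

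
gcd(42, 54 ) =6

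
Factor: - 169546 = - 2^1*13^1 * 6521^1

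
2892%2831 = 61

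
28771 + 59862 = 88633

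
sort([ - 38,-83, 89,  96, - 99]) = [- 99, - 83, - 38,89,  96 ]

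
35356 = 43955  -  8599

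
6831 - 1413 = 5418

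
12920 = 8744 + 4176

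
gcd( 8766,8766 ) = 8766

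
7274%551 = 111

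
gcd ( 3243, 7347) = 3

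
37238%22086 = 15152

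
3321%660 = 21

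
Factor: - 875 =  - 5^3*7^1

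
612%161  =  129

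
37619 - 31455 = 6164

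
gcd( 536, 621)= 1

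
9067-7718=1349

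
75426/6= 12571 = 12571.00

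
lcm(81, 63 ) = 567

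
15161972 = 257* 58996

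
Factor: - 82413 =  - 3^2*9157^1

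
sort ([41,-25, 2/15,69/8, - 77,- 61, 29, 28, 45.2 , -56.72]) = [ - 77, -61, - 56.72,-25, 2/15, 69/8, 28,29, 41,45.2]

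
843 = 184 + 659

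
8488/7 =1212+4/7  =  1212.57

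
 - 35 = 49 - 84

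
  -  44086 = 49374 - 93460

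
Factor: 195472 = 2^4 *19^1 * 643^1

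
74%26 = 22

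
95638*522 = 49923036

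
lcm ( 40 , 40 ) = 40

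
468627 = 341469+127158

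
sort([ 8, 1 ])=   [ 1,8]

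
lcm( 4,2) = 4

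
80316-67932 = 12384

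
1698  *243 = 412614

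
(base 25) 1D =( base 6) 102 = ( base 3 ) 1102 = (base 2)100110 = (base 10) 38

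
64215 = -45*(-1427)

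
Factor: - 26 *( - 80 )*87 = 180960 = 2^5*3^1*5^1 *13^1  *29^1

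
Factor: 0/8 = 0 = 0^1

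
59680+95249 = 154929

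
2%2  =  0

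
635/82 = 7 + 61/82 = 7.74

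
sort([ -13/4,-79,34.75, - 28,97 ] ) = [  -  79 , -28,- 13/4, 34.75 , 97] 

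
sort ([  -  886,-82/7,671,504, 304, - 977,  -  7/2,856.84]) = [  -  977, - 886, - 82/7,-7/2,304, 504,671,856.84]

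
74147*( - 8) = - 593176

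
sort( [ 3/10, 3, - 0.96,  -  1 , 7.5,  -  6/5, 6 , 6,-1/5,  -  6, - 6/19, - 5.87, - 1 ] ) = [ - 6, -5.87, -6/5,-1, - 1,  -  0.96,-6/19, - 1/5, 3/10,3,6, 6, 7.5]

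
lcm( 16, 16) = 16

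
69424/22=34712/11= 3155.64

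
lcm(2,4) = 4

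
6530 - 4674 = 1856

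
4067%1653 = 761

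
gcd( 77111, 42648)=1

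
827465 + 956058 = 1783523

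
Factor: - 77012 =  - 2^2*  13^1 *1481^1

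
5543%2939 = 2604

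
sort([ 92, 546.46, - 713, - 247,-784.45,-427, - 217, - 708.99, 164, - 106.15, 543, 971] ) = [-784.45,-713, - 708.99, - 427, - 247, - 217,  -  106.15, 92,164, 543, 546.46, 971]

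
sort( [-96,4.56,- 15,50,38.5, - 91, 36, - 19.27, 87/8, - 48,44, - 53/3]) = [ - 96,-91, - 48, - 19.27,-53/3, - 15,4.56,87/8,  36,38.5, 44,50] 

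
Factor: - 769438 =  - 2^1*384719^1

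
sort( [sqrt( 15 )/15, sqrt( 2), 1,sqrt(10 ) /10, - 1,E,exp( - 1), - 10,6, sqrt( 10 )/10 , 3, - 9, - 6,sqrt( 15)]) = [ - 10,-9, - 6, - 1,sqrt( 15 ) /15,sqrt(10) /10, sqrt(10)/10, exp( - 1), 1,sqrt (2),E, 3,sqrt( 15),6] 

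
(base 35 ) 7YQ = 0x263F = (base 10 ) 9791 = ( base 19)1826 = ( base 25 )fgg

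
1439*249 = 358311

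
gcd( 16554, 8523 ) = 3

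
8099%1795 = 919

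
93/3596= 3/116=0.03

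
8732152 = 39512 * 221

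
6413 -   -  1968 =8381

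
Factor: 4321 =29^1*149^1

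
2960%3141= 2960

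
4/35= 4/35 = 0.11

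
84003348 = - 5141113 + 89144461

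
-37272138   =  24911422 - 62183560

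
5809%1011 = 754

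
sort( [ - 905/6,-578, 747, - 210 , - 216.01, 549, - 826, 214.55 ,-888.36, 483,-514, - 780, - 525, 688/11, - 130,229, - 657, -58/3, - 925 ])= [ -925,-888.36, - 826, - 780,-657, - 578, - 525, - 514, - 216.01, - 210,- 905/6 , - 130, - 58/3,688/11, 214.55 , 229, 483,549,747]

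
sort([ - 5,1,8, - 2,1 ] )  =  [ -5, - 2,1,1,8] 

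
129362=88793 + 40569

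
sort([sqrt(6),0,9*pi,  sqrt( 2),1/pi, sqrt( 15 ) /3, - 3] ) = [-3,0, 1/pi,sqrt(15)/3, sqrt( 2), sqrt(6),9 * pi]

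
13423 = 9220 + 4203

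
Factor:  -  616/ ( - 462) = 4/3 = 2^2*3^( - 1)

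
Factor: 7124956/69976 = 2^( - 1)*8747^( - 1) * 1781239^1=1781239/17494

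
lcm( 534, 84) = 7476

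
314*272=85408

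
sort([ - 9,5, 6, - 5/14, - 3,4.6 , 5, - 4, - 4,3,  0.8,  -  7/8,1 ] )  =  [ - 9,  -  4,  -  4 ,-3,-7/8,-5/14,0.8,1,3,4.6,5,5  ,  6]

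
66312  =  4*16578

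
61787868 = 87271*708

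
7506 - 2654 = 4852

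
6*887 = 5322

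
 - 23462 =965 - 24427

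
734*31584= 23182656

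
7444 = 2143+5301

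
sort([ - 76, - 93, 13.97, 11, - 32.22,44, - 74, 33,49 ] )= [ - 93, - 76, - 74,-32.22, 11, 13.97, 33 , 44,  49] 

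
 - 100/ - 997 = 100/997 = 0.10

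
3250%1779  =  1471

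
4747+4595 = 9342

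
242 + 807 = 1049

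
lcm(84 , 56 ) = 168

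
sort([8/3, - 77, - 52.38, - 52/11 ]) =[ - 77, - 52.38, - 52/11, 8/3 ]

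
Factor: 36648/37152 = 509/516 = 2^( - 2 )*3^ (  -  1 )*43^( - 1)*509^1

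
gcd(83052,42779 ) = 1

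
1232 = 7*176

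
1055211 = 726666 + 328545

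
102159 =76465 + 25694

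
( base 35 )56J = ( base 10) 6354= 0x18d2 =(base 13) 2B7A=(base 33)5ri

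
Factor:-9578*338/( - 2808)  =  62257/54 = 2^( - 1)*3^(-3) * 13^1 * 4789^1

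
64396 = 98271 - 33875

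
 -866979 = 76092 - 943071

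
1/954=1/954 = 0.00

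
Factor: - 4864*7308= - 2^10*3^2*7^1*19^1*29^1 =-35546112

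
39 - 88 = - 49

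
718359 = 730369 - 12010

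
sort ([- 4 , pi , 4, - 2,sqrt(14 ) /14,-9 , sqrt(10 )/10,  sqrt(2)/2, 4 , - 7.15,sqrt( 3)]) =[ - 9, - 7.15 ,  -  4, - 2,  sqrt( 14 ) /14, sqrt(10) /10,sqrt( 2 ) /2,sqrt(3 ) , pi , 4,4] 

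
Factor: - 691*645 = - 445695  =  - 3^1*5^1*43^1 * 691^1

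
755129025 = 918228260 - 163099235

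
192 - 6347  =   - 6155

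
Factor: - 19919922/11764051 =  - 2^1 * 3^1*11^1*13^( - 1 )*17^( - 1) * 43^1*7019^1 * 53231^( - 1 )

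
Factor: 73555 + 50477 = 124032 = 2^7 * 3^1*17^1*19^1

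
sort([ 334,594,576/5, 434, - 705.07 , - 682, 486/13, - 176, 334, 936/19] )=[ -705.07 , - 682,-176,486/13,936/19, 576/5,334, 334,434, 594]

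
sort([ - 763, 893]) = [ - 763,  893]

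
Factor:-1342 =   -  2^1*11^1*61^1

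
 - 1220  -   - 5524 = 4304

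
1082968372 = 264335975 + 818632397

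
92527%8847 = 4057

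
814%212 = 178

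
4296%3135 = 1161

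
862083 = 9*95787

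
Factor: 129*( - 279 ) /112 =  - 35991/112 = - 2^( - 4)*3^3*7^(- 1 )*31^1*43^1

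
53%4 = 1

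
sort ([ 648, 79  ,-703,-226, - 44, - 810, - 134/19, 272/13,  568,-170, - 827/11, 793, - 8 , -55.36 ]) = [-810, - 703,-226, - 170, - 827/11, - 55.36, - 44, - 8, - 134/19,272/13, 79, 568, 648,793 ] 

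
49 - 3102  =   - 3053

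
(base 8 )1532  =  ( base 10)858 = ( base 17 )2g8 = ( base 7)2334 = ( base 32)qq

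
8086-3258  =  4828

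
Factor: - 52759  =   - 7^1*7537^1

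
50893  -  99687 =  - 48794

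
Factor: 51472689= 3^1*23^1 * 745981^1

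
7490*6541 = 48992090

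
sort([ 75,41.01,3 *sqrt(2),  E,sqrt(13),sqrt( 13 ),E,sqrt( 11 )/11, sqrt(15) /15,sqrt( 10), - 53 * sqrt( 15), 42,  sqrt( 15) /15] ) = [- 53*sqrt( 15 ),sqrt( 15 )/15, sqrt( 15) /15 , sqrt( 11) /11 , E  ,  E, sqrt( 10 ) , sqrt ( 13), sqrt(13 ),3*sqrt (2),41.01, 42, 75 ]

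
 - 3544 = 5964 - 9508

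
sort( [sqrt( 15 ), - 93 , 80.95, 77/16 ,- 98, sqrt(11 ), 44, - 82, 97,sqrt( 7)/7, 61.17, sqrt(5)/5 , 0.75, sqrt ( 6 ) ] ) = [ - 98, -93, - 82, sqrt( 7) /7, sqrt ( 5)/5, 0.75,sqrt( 6), sqrt( 11 ), sqrt( 15 ),77/16, 44, 61.17, 80.95, 97]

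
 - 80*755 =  - 60400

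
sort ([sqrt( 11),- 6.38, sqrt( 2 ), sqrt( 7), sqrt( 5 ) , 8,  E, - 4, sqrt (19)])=[ - 6.38 , - 4, sqrt (2) , sqrt(5), sqrt( 7), E, sqrt(11 ) , sqrt(19 ),8]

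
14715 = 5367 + 9348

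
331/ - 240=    - 2  +  149/240  =  - 1.38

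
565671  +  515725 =1081396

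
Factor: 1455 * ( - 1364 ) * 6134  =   - 12173659080  =  - 2^3 * 3^1*5^1*11^1*31^1*97^1*3067^1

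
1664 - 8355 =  - 6691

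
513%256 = 1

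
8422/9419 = 8422/9419 = 0.89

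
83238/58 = 1435 + 4/29= 1435.14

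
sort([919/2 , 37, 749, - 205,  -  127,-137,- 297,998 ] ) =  [  -  297, - 205, - 137,-127 , 37,919/2,749,998]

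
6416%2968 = 480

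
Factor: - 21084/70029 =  - 28/93= - 2^2*3^( - 1)*7^1*31^( - 1) 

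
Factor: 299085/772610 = 59817/154522 = 2^( - 1 ) * 3^1*127^1*157^1*77261^( - 1 ) 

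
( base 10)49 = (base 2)110001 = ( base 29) 1K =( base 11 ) 45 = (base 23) 23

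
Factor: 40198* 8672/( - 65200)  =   - 2^2*5^(-2)*101^1*163^( - 1 )*199^1*271^1 = -21787316/4075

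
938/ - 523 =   -  938/523 = -1.79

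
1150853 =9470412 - 8319559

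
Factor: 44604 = 2^2 *3^3*7^1*59^1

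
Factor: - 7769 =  - 17^1*457^1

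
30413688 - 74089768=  -43676080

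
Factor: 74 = 2^1*37^1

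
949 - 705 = 244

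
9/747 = 1/83 = 0.01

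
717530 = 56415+661115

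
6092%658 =170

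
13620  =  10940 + 2680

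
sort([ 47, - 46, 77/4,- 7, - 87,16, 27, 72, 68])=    [ - 87, - 46, - 7,16, 77/4,27,47, 68,72]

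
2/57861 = 2/57861 = 0.00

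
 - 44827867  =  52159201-96987068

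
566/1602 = 283/801  =  0.35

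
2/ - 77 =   -  1+75/77 = -  0.03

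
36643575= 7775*4713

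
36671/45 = 814  +  41/45 = 814.91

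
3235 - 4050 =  - 815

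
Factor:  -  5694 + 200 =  - 5494 = - 2^1*41^1 * 67^1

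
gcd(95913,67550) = 1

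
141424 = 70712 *2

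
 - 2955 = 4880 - 7835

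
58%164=58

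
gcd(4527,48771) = 9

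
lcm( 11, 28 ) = 308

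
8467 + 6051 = 14518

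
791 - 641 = 150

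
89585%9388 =5093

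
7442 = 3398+4044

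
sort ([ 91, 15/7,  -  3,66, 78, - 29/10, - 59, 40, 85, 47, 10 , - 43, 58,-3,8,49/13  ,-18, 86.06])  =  [ - 59, - 43, - 18, -3 , - 3, - 29/10, 15/7, 49/13, 8,10, 40, 47, 58,66,  78, 85, 86.06,91] 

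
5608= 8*701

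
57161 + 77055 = 134216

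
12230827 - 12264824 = -33997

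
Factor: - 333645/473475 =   -  5^ ( - 1)*13^1*29^1*107^ ( - 1) = -  377/535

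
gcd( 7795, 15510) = 5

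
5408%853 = 290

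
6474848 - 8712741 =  - 2237893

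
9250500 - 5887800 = 3362700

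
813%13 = 7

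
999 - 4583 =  - 3584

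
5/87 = 5/87= 0.06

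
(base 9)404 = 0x148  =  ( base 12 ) 234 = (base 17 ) 125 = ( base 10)328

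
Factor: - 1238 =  - 2^1*  619^1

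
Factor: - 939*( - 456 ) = 428184 =2^3*3^2  *  19^1*313^1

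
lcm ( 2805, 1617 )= 137445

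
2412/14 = 1206/7= 172.29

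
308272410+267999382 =576271792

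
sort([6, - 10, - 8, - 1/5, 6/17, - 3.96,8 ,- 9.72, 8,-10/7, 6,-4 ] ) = [ - 10, - 9.72,-8, - 4, - 3.96,  -  10/7, - 1/5,6/17 , 6, 6, 8,8]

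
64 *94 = 6016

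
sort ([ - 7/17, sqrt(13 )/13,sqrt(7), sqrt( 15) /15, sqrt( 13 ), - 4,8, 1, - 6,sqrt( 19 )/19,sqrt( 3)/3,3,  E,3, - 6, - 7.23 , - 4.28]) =[ - 7.23,-6,-6, - 4.28,-4, -7/17,sqrt(19) /19,  sqrt(15) /15,sqrt(13) /13 , sqrt(3) /3,1, sqrt( 7),E,  3, 3,sqrt( 13 ), 8]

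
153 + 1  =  154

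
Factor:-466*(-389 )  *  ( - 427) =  - 77403998 = - 2^1*7^1*61^1*233^1*389^1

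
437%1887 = 437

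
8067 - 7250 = 817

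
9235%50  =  35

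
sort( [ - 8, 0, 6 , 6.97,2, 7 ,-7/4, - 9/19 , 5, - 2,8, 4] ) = [ - 8, - 2, - 7/4, - 9/19,0, 2, 4, 5 , 6,6.97, 7, 8 ] 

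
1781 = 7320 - 5539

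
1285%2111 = 1285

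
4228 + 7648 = 11876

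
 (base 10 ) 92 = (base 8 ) 134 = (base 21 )48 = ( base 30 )32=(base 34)2o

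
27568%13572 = 424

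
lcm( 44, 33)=132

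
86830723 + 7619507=94450230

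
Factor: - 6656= - 2^9*13^1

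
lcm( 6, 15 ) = 30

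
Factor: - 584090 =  - 2^1*5^1*13^1*4493^1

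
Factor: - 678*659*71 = - 2^1*3^1 * 71^1*113^1 *659^1= -31722942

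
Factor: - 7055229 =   -  3^1*2351743^1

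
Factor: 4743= 3^2*17^1*  31^1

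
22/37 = 22/37 =0.59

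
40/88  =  5/11 =0.45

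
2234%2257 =2234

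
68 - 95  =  -27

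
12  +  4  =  16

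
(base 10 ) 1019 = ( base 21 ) 26b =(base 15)47e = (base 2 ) 1111111011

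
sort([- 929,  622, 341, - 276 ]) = [-929, - 276,  341,  622 ] 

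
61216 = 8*7652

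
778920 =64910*12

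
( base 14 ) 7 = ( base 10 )7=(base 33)7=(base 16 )7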